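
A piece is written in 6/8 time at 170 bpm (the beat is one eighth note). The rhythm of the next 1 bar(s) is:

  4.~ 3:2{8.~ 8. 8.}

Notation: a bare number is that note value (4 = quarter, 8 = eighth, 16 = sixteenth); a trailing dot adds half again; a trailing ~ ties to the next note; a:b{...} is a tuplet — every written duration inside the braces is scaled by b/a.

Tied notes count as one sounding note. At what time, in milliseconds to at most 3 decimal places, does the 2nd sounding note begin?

1. 0.0ms @ 0 + 1764.706ms (5)
2. 1764.706ms @ 5 + 352.941ms (1)

note 2 onset = 5b = 1764.706ms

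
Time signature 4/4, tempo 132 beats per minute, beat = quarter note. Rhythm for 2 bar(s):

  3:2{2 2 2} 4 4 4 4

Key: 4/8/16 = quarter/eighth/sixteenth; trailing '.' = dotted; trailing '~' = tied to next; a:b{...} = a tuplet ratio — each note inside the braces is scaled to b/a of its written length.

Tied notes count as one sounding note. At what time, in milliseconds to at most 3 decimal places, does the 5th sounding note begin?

1. 0.0ms @ 0 + 606.061ms (4/3)
2. 606.061ms @ 4/3 + 606.061ms (4/3)
3. 1212.121ms @ 8/3 + 606.061ms (4/3)
4. 1818.182ms @ 4 + 454.545ms (1)
5. 2272.727ms @ 5 + 454.545ms (1)
6. 2727.273ms @ 6 + 454.545ms (1)
7. 3181.818ms @ 7 + 454.545ms (1)

note 5 onset = 5b = 2272.727ms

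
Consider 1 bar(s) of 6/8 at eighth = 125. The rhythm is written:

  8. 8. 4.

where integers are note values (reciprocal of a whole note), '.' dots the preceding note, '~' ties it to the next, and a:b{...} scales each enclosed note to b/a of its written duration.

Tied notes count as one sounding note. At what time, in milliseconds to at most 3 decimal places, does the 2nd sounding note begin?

note 2 onset = 3/2b = 720.0ms

1. 0.0ms @ 0 + 720.0ms (3/2)
2. 720.0ms @ 3/2 + 720.0ms (3/2)
3. 1440.0ms @ 3 + 1440.0ms (3)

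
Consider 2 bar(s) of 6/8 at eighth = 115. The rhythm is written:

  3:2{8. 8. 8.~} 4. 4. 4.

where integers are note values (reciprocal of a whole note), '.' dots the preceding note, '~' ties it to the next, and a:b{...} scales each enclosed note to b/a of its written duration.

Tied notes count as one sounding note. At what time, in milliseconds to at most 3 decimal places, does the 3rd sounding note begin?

1. 0.0ms @ 0 + 521.739ms (1)
2. 521.739ms @ 1 + 521.739ms (1)
3. 1043.478ms @ 2 + 2086.957ms (4)
4. 3130.435ms @ 6 + 1565.217ms (3)
5. 4695.652ms @ 9 + 1565.217ms (3)

note 3 onset = 2b = 1043.478ms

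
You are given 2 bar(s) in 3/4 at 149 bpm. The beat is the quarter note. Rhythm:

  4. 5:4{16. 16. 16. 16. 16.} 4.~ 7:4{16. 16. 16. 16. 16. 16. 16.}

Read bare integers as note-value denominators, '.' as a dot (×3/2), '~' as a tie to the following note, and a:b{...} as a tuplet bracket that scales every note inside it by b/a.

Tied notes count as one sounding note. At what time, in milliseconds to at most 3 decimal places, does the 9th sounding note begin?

1. 0.0ms @ 0 + 604.027ms (3/2)
2. 604.027ms @ 3/2 + 120.805ms (3/10)
3. 724.832ms @ 9/5 + 120.805ms (3/10)
4. 845.638ms @ 21/10 + 120.805ms (3/10)
5. 966.443ms @ 12/5 + 120.805ms (3/10)
6. 1087.248ms @ 27/10 + 120.805ms (3/10)
7. 1208.054ms @ 3 + 690.316ms (12/7)
8. 1898.37ms @ 33/7 + 86.29ms (3/14)
9. 1984.66ms @ 69/14 + 86.29ms (3/14)
10. 2070.949ms @ 36/7 + 86.29ms (3/14)
11. 2157.239ms @ 75/14 + 86.29ms (3/14)
12. 2243.528ms @ 39/7 + 86.29ms (3/14)
13. 2329.818ms @ 81/14 + 86.29ms (3/14)

note 9 onset = 69/14b = 1984.66ms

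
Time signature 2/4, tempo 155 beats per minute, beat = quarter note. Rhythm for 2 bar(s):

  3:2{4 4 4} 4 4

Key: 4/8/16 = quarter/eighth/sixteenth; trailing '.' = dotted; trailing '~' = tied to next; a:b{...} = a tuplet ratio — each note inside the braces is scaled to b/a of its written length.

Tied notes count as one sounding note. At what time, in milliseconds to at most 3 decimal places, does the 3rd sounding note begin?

1. 0.0ms @ 0 + 258.065ms (2/3)
2. 258.065ms @ 2/3 + 258.065ms (2/3)
3. 516.129ms @ 4/3 + 258.065ms (2/3)
4. 774.194ms @ 2 + 387.097ms (1)
5. 1161.29ms @ 3 + 387.097ms (1)

note 3 onset = 4/3b = 516.129ms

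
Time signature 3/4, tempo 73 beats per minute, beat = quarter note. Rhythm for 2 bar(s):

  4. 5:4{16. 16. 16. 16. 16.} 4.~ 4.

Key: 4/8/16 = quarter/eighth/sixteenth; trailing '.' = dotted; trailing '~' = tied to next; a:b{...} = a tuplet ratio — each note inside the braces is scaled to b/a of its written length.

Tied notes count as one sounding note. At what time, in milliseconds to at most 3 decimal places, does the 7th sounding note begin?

1. 0.0ms @ 0 + 1232.877ms (3/2)
2. 1232.877ms @ 3/2 + 246.575ms (3/10)
3. 1479.452ms @ 9/5 + 246.575ms (3/10)
4. 1726.027ms @ 21/10 + 246.575ms (3/10)
5. 1972.603ms @ 12/5 + 246.575ms (3/10)
6. 2219.178ms @ 27/10 + 246.575ms (3/10)
7. 2465.753ms @ 3 + 2465.753ms (3)

note 7 onset = 3b = 2465.753ms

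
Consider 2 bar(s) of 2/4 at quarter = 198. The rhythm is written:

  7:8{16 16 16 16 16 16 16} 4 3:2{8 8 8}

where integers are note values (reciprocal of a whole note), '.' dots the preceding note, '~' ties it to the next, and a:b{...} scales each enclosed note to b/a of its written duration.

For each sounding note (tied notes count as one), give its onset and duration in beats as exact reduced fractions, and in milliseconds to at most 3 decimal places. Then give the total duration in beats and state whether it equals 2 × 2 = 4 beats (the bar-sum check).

1) 0.0ms=0b +86.58ms=2/7b
2) 86.58ms=2/7b +86.58ms=2/7b
3) 173.16ms=4/7b +86.58ms=2/7b
4) 259.74ms=6/7b +86.58ms=2/7b
5) 346.32ms=8/7b +86.58ms=2/7b
6) 432.9ms=10/7b +86.58ms=2/7b
7) 519.481ms=12/7b +86.58ms=2/7b
8) 606.061ms=2b +303.03ms=1b
9) 909.091ms=3b +101.01ms=1/3b
10) 1010.101ms=10/3b +101.01ms=1/3b
11) 1111.111ms=11/3b +101.01ms=1/3b
Σ=4b of 4 (198bpm 2/4) — PASS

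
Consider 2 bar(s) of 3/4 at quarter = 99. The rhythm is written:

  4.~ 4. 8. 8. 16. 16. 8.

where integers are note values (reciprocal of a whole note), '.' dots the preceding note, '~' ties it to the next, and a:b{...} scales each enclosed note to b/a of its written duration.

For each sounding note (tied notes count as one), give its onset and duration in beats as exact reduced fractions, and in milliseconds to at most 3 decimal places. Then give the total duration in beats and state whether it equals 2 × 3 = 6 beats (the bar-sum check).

1) 0.0ms=0b +1818.182ms=3b
2) 1818.182ms=3b +454.545ms=3/4b
3) 2272.727ms=15/4b +454.545ms=3/4b
4) 2727.273ms=9/2b +227.273ms=3/8b
5) 2954.545ms=39/8b +227.273ms=3/8b
6) 3181.818ms=21/4b +454.545ms=3/4b
Σ=6b of 6 (99bpm 3/4) — PASS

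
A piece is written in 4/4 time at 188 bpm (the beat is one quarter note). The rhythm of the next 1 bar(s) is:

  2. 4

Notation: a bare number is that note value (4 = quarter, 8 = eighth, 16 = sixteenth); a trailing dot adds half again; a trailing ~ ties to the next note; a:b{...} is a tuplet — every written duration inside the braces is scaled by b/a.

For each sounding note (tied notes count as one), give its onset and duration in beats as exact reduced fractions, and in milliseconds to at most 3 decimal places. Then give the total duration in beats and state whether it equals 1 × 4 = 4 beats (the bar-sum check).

1) 0.0ms=0b +957.447ms=3b
2) 957.447ms=3b +319.149ms=1b
Σ=4b of 4 (188bpm 4/4) — PASS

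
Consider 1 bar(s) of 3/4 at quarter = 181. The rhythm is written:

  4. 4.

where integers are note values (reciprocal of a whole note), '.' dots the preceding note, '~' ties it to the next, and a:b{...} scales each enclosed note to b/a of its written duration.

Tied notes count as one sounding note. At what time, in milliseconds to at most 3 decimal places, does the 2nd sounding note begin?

1. 0.0ms @ 0 + 497.238ms (3/2)
2. 497.238ms @ 3/2 + 497.238ms (3/2)

note 2 onset = 3/2b = 497.238ms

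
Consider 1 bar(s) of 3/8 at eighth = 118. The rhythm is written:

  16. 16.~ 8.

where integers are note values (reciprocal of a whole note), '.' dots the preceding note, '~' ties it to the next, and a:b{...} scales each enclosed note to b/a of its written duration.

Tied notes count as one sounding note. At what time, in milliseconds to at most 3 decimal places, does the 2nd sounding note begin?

note 2 onset = 3/4b = 381.356ms

1. 0.0ms @ 0 + 381.356ms (3/4)
2. 381.356ms @ 3/4 + 1144.068ms (9/4)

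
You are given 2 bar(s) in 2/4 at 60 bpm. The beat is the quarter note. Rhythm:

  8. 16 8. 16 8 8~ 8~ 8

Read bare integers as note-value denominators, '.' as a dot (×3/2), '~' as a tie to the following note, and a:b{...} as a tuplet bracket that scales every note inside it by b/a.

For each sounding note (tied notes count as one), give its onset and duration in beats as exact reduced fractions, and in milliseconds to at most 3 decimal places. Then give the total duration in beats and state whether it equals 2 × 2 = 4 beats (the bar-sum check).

1) 0.0ms=0b +750.0ms=3/4b
2) 750.0ms=3/4b +250.0ms=1/4b
3) 1000.0ms=1b +750.0ms=3/4b
4) 1750.0ms=7/4b +250.0ms=1/4b
5) 2000.0ms=2b +500.0ms=1/2b
6) 2500.0ms=5/2b +1500.0ms=3/2b
Σ=4b of 4 (60bpm 2/4) — PASS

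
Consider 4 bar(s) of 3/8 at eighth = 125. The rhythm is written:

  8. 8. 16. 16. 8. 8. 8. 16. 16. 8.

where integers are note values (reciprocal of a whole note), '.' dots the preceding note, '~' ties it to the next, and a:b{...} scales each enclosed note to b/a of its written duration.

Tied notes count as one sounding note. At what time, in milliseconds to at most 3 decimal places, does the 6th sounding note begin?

1. 0.0ms @ 0 + 720.0ms (3/2)
2. 720.0ms @ 3/2 + 720.0ms (3/2)
3. 1440.0ms @ 3 + 360.0ms (3/4)
4. 1800.0ms @ 15/4 + 360.0ms (3/4)
5. 2160.0ms @ 9/2 + 720.0ms (3/2)
6. 2880.0ms @ 6 + 720.0ms (3/2)
7. 3600.0ms @ 15/2 + 720.0ms (3/2)
8. 4320.0ms @ 9 + 360.0ms (3/4)
9. 4680.0ms @ 39/4 + 360.0ms (3/4)
10. 5040.0ms @ 21/2 + 720.0ms (3/2)

note 6 onset = 6b = 2880.0ms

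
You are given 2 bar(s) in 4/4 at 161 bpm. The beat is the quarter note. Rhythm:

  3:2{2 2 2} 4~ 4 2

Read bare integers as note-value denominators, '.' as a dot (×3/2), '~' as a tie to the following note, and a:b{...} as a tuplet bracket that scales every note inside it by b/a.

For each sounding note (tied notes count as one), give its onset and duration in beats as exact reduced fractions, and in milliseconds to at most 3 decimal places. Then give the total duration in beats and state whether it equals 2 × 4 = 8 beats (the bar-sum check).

1) 0.0ms=0b +496.894ms=4/3b
2) 496.894ms=4/3b +496.894ms=4/3b
3) 993.789ms=8/3b +496.894ms=4/3b
4) 1490.683ms=4b +745.342ms=2b
5) 2236.025ms=6b +745.342ms=2b
Σ=8b of 8 (161bpm 4/4) — PASS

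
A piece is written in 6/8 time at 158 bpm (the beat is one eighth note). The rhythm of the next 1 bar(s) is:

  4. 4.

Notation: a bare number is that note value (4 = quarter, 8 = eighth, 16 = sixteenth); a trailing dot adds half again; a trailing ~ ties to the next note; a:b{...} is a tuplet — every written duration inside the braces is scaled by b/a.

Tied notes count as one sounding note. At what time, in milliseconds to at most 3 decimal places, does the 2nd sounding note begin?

note 2 onset = 3b = 1139.241ms

1. 0.0ms @ 0 + 1139.241ms (3)
2. 1139.241ms @ 3 + 1139.241ms (3)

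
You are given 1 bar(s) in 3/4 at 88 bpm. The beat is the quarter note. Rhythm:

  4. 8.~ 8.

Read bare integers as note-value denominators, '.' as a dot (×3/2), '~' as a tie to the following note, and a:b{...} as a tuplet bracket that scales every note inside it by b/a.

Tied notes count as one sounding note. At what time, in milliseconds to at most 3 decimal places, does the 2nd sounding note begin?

note 2 onset = 3/2b = 1022.727ms

1. 0.0ms @ 0 + 1022.727ms (3/2)
2. 1022.727ms @ 3/2 + 1022.727ms (3/2)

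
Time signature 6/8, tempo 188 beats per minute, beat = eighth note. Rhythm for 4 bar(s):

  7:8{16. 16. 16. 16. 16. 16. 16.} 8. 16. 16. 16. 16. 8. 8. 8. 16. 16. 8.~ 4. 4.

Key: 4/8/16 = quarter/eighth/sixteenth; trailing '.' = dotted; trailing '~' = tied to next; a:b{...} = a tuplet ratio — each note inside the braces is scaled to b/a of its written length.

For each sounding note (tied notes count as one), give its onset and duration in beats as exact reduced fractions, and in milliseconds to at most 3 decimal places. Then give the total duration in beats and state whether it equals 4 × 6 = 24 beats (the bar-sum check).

1) 0.0ms=0b +273.556ms=6/7b
2) 273.556ms=6/7b +273.556ms=6/7b
3) 547.112ms=12/7b +273.556ms=6/7b
4) 820.669ms=18/7b +273.556ms=6/7b
5) 1094.225ms=24/7b +273.556ms=6/7b
6) 1367.781ms=30/7b +273.556ms=6/7b
7) 1641.337ms=36/7b +273.556ms=6/7b
8) 1914.894ms=6b +478.723ms=3/2b
9) 2393.617ms=15/2b +239.362ms=3/4b
10) 2632.979ms=33/4b +239.362ms=3/4b
11) 2872.34ms=9b +239.362ms=3/4b
12) 3111.702ms=39/4b +239.362ms=3/4b
13) 3351.064ms=21/2b +478.723ms=3/2b
14) 3829.787ms=12b +478.723ms=3/2b
15) 4308.511ms=27/2b +478.723ms=3/2b
16) 4787.234ms=15b +239.362ms=3/4b
17) 5026.596ms=63/4b +239.362ms=3/4b
18) 5265.957ms=33/2b +1436.17ms=9/2b
19) 6702.128ms=21b +957.447ms=3b
Σ=24b of 24 (188bpm 6/8) — PASS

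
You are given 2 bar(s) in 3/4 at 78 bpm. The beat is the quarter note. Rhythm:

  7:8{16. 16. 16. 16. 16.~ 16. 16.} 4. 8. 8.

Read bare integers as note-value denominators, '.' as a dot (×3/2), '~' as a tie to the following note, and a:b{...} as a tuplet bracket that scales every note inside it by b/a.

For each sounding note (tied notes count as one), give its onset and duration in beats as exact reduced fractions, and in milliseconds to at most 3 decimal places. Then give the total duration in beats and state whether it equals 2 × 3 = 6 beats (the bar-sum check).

1) 0.0ms=0b +329.67ms=3/7b
2) 329.67ms=3/7b +329.67ms=3/7b
3) 659.341ms=6/7b +329.67ms=3/7b
4) 989.011ms=9/7b +329.67ms=3/7b
5) 1318.681ms=12/7b +659.341ms=6/7b
6) 1978.022ms=18/7b +329.67ms=3/7b
7) 2307.692ms=3b +1153.846ms=3/2b
8) 3461.538ms=9/2b +576.923ms=3/4b
9) 4038.462ms=21/4b +576.923ms=3/4b
Σ=6b of 6 (78bpm 3/4) — PASS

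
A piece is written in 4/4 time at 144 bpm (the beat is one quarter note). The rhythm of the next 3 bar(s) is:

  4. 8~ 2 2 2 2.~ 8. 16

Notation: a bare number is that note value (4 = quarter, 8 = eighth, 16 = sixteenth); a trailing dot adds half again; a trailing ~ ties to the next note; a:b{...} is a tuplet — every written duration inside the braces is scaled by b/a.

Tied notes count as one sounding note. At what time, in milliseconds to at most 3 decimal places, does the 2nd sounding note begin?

1. 0.0ms @ 0 + 625.0ms (3/2)
2. 625.0ms @ 3/2 + 1041.667ms (5/2)
3. 1666.667ms @ 4 + 833.333ms (2)
4. 2500.0ms @ 6 + 833.333ms (2)
5. 3333.333ms @ 8 + 1562.5ms (15/4)
6. 4895.833ms @ 47/4 + 104.167ms (1/4)

note 2 onset = 3/2b = 625.0ms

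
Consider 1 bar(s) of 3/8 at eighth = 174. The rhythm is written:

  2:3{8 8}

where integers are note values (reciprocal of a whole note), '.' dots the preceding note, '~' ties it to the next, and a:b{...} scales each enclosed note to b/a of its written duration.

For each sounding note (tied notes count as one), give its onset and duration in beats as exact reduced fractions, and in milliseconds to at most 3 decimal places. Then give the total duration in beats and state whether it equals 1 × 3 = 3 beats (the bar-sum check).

1) 0.0ms=0b +517.241ms=3/2b
2) 517.241ms=3/2b +517.241ms=3/2b
Σ=3b of 3 (174bpm 3/8) — PASS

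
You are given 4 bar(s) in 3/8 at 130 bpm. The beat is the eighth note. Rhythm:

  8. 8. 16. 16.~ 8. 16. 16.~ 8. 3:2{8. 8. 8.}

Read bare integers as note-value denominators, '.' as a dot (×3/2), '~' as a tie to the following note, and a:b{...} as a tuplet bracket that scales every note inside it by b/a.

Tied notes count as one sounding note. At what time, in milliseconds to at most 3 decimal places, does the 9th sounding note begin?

1. 0.0ms @ 0 + 692.308ms (3/2)
2. 692.308ms @ 3/2 + 692.308ms (3/2)
3. 1384.615ms @ 3 + 346.154ms (3/4)
4. 1730.769ms @ 15/4 + 1038.462ms (9/4)
5. 2769.231ms @ 6 + 346.154ms (3/4)
6. 3115.385ms @ 27/4 + 1038.462ms (9/4)
7. 4153.846ms @ 9 + 461.538ms (1)
8. 4615.385ms @ 10 + 461.538ms (1)
9. 5076.923ms @ 11 + 461.538ms (1)

note 9 onset = 11b = 5076.923ms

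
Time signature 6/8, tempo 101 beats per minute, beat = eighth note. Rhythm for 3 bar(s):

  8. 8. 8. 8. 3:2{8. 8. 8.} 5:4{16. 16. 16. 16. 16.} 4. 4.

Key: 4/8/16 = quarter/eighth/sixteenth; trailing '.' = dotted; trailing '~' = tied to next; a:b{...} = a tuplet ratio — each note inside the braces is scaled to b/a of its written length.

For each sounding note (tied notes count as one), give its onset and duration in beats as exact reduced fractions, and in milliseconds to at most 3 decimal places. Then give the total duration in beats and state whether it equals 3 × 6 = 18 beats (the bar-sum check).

1) 0.0ms=0b +891.089ms=3/2b
2) 891.089ms=3/2b +891.089ms=3/2b
3) 1782.178ms=3b +891.089ms=3/2b
4) 2673.267ms=9/2b +891.089ms=3/2b
5) 3564.356ms=6b +594.059ms=1b
6) 4158.416ms=7b +594.059ms=1b
7) 4752.475ms=8b +594.059ms=1b
8) 5346.535ms=9b +356.436ms=3/5b
9) 5702.97ms=48/5b +356.436ms=3/5b
10) 6059.406ms=51/5b +356.436ms=3/5b
11) 6415.842ms=54/5b +356.436ms=3/5b
12) 6772.277ms=57/5b +356.436ms=3/5b
13) 7128.713ms=12b +1782.178ms=3b
14) 8910.891ms=15b +1782.178ms=3b
Σ=18b of 18 (101bpm 6/8) — PASS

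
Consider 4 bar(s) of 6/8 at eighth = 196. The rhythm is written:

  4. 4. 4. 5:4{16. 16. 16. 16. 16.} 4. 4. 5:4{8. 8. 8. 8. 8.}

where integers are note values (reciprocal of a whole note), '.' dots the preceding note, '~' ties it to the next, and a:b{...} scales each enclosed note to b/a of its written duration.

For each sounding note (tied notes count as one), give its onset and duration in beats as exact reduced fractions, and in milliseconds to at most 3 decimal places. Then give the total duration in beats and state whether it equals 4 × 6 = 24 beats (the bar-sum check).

1) 0.0ms=0b +918.367ms=3b
2) 918.367ms=3b +918.367ms=3b
3) 1836.735ms=6b +918.367ms=3b
4) 2755.102ms=9b +183.673ms=3/5b
5) 2938.776ms=48/5b +183.673ms=3/5b
6) 3122.449ms=51/5b +183.673ms=3/5b
7) 3306.122ms=54/5b +183.673ms=3/5b
8) 3489.796ms=57/5b +183.673ms=3/5b
9) 3673.469ms=12b +918.367ms=3b
10) 4591.837ms=15b +918.367ms=3b
11) 5510.204ms=18b +367.347ms=6/5b
12) 5877.551ms=96/5b +367.347ms=6/5b
13) 6244.898ms=102/5b +367.347ms=6/5b
14) 6612.245ms=108/5b +367.347ms=6/5b
15) 6979.592ms=114/5b +367.347ms=6/5b
Σ=24b of 24 (196bpm 6/8) — PASS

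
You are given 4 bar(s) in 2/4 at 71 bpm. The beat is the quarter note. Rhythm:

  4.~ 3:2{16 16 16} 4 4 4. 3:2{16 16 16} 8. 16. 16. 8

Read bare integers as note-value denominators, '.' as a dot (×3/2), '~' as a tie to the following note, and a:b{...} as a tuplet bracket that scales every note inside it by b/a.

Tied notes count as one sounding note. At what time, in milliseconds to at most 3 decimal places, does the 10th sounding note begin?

note 10 onset = 6b = 5070.423ms

1. 0.0ms @ 0 + 1408.451ms (5/3)
2. 1408.451ms @ 5/3 + 140.845ms (1/6)
3. 1549.296ms @ 11/6 + 140.845ms (1/6)
4. 1690.141ms @ 2 + 845.07ms (1)
5. 2535.211ms @ 3 + 845.07ms (1)
6. 3380.282ms @ 4 + 1267.606ms (3/2)
7. 4647.887ms @ 11/2 + 140.845ms (1/6)
8. 4788.732ms @ 17/3 + 140.845ms (1/6)
9. 4929.577ms @ 35/6 + 140.845ms (1/6)
10. 5070.423ms @ 6 + 633.803ms (3/4)
11. 5704.225ms @ 27/4 + 316.901ms (3/8)
12. 6021.127ms @ 57/8 + 316.901ms (3/8)
13. 6338.028ms @ 15/2 + 422.535ms (1/2)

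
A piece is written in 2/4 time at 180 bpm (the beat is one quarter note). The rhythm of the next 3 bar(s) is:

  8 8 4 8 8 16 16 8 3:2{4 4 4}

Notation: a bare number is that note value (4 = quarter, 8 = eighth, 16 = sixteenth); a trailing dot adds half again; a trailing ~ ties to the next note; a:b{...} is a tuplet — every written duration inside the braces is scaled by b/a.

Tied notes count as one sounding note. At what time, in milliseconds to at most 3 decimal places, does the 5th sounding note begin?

note 5 onset = 5/2b = 833.333ms

1. 0.0ms @ 0 + 166.667ms (1/2)
2. 166.667ms @ 1/2 + 166.667ms (1/2)
3. 333.333ms @ 1 + 333.333ms (1)
4. 666.667ms @ 2 + 166.667ms (1/2)
5. 833.333ms @ 5/2 + 166.667ms (1/2)
6. 1000.0ms @ 3 + 83.333ms (1/4)
7. 1083.333ms @ 13/4 + 83.333ms (1/4)
8. 1166.667ms @ 7/2 + 166.667ms (1/2)
9. 1333.333ms @ 4 + 222.222ms (2/3)
10. 1555.556ms @ 14/3 + 222.222ms (2/3)
11. 1777.778ms @ 16/3 + 222.222ms (2/3)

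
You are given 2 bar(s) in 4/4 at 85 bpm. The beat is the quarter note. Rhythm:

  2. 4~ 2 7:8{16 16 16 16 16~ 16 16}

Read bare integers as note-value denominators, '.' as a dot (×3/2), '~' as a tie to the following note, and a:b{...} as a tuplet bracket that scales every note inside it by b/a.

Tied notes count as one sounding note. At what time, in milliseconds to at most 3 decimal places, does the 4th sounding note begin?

note 4 onset = 44/7b = 4436.975ms

1. 0.0ms @ 0 + 2117.647ms (3)
2. 2117.647ms @ 3 + 2117.647ms (3)
3. 4235.294ms @ 6 + 201.681ms (2/7)
4. 4436.975ms @ 44/7 + 201.681ms (2/7)
5. 4638.655ms @ 46/7 + 201.681ms (2/7)
6. 4840.336ms @ 48/7 + 201.681ms (2/7)
7. 5042.017ms @ 50/7 + 403.361ms (4/7)
8. 5445.378ms @ 54/7 + 201.681ms (2/7)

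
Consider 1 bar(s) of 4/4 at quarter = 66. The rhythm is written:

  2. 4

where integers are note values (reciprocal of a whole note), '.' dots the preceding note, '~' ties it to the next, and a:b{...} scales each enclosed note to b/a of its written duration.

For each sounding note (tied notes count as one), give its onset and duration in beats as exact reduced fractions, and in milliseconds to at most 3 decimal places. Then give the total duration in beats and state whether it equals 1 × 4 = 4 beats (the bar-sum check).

1) 0.0ms=0b +2727.273ms=3b
2) 2727.273ms=3b +909.091ms=1b
Σ=4b of 4 (66bpm 4/4) — PASS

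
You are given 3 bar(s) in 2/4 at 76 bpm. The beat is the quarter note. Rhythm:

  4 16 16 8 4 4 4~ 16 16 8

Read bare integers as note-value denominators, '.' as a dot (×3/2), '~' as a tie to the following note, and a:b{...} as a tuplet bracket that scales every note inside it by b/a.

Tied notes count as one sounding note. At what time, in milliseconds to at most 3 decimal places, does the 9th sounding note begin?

1. 0.0ms @ 0 + 789.474ms (1)
2. 789.474ms @ 1 + 197.368ms (1/4)
3. 986.842ms @ 5/4 + 197.368ms (1/4)
4. 1184.211ms @ 3/2 + 394.737ms (1/2)
5. 1578.947ms @ 2 + 789.474ms (1)
6. 2368.421ms @ 3 + 789.474ms (1)
7. 3157.895ms @ 4 + 986.842ms (5/4)
8. 4144.737ms @ 21/4 + 197.368ms (1/4)
9. 4342.105ms @ 11/2 + 394.737ms (1/2)

note 9 onset = 11/2b = 4342.105ms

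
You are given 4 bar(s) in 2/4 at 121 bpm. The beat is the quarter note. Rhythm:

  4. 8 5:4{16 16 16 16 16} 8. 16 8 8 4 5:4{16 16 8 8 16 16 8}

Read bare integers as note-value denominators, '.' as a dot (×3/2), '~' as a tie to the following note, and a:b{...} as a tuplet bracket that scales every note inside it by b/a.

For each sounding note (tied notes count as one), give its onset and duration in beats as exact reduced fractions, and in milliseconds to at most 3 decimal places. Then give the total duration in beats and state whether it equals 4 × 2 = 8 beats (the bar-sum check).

1) 0.0ms=0b +743.802ms=3/2b
2) 743.802ms=3/2b +247.934ms=1/2b
3) 991.736ms=2b +99.174ms=1/5b
4) 1090.909ms=11/5b +99.174ms=1/5b
5) 1190.083ms=12/5b +99.174ms=1/5b
6) 1289.256ms=13/5b +99.174ms=1/5b
7) 1388.43ms=14/5b +99.174ms=1/5b
8) 1487.603ms=3b +371.901ms=3/4b
9) 1859.504ms=15/4b +123.967ms=1/4b
10) 1983.471ms=4b +247.934ms=1/2b
11) 2231.405ms=9/2b +247.934ms=1/2b
12) 2479.339ms=5b +495.868ms=1b
13) 2975.207ms=6b +99.174ms=1/5b
14) 3074.38ms=31/5b +99.174ms=1/5b
15) 3173.554ms=32/5b +198.347ms=2/5b
16) 3371.901ms=34/5b +198.347ms=2/5b
17) 3570.248ms=36/5b +99.174ms=1/5b
18) 3669.421ms=37/5b +99.174ms=1/5b
19) 3768.595ms=38/5b +198.347ms=2/5b
Σ=8b of 8 (121bpm 2/4) — PASS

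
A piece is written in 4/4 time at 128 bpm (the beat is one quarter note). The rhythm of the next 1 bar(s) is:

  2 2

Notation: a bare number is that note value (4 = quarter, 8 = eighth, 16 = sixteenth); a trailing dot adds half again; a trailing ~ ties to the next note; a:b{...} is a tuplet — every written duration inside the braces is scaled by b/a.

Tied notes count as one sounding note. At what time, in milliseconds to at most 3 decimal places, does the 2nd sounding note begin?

1. 0.0ms @ 0 + 937.5ms (2)
2. 937.5ms @ 2 + 937.5ms (2)

note 2 onset = 2b = 937.5ms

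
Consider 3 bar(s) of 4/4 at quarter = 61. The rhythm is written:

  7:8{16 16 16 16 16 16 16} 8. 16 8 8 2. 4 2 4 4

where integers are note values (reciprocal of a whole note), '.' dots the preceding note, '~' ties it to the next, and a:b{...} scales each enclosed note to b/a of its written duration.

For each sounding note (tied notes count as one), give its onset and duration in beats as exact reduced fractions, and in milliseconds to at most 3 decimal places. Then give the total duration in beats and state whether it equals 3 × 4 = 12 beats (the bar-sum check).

1) 0.0ms=0b +281.03ms=2/7b
2) 281.03ms=2/7b +281.03ms=2/7b
3) 562.061ms=4/7b +281.03ms=2/7b
4) 843.091ms=6/7b +281.03ms=2/7b
5) 1124.122ms=8/7b +281.03ms=2/7b
6) 1405.152ms=10/7b +281.03ms=2/7b
7) 1686.183ms=12/7b +281.03ms=2/7b
8) 1967.213ms=2b +737.705ms=3/4b
9) 2704.918ms=11/4b +245.902ms=1/4b
10) 2950.82ms=3b +491.803ms=1/2b
11) 3442.623ms=7/2b +491.803ms=1/2b
12) 3934.426ms=4b +2950.82ms=3b
13) 6885.246ms=7b +983.607ms=1b
14) 7868.852ms=8b +1967.213ms=2b
15) 9836.066ms=10b +983.607ms=1b
16) 10819.672ms=11b +983.607ms=1b
Σ=12b of 12 (61bpm 4/4) — PASS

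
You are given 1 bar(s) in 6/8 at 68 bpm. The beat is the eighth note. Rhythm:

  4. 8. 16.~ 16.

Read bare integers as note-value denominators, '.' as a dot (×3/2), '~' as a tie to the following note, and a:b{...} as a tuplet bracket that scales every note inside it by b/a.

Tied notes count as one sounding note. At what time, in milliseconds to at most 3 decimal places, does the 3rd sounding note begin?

note 3 onset = 9/2b = 3970.588ms

1. 0.0ms @ 0 + 2647.059ms (3)
2. 2647.059ms @ 3 + 1323.529ms (3/2)
3. 3970.588ms @ 9/2 + 1323.529ms (3/2)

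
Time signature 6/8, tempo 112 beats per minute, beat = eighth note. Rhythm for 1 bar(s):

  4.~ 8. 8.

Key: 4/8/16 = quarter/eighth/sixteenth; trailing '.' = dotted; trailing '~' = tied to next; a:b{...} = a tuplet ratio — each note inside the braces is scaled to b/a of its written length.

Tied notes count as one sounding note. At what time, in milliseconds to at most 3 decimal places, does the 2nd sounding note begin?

1. 0.0ms @ 0 + 2410.714ms (9/2)
2. 2410.714ms @ 9/2 + 803.571ms (3/2)

note 2 onset = 9/2b = 2410.714ms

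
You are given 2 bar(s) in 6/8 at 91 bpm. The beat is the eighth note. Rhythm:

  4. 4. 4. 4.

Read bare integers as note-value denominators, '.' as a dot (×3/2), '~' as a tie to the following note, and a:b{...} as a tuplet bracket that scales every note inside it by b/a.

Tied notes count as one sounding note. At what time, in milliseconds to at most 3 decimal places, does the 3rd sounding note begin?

note 3 onset = 6b = 3956.044ms

1. 0.0ms @ 0 + 1978.022ms (3)
2. 1978.022ms @ 3 + 1978.022ms (3)
3. 3956.044ms @ 6 + 1978.022ms (3)
4. 5934.066ms @ 9 + 1978.022ms (3)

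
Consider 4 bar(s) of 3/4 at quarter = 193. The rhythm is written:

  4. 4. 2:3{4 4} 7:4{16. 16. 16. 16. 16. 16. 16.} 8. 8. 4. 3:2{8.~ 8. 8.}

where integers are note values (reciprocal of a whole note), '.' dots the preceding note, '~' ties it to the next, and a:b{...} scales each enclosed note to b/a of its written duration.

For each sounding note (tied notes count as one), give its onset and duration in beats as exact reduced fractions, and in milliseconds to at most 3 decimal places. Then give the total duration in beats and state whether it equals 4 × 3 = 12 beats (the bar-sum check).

1) 0.0ms=0b +466.321ms=3/2b
2) 466.321ms=3/2b +466.321ms=3/2b
3) 932.642ms=3b +466.321ms=3/2b
4) 1398.964ms=9/2b +466.321ms=3/2b
5) 1865.285ms=6b +66.617ms=3/14b
6) 1931.902ms=87/14b +66.617ms=3/14b
7) 1998.52ms=45/7b +66.617ms=3/14b
8) 2065.137ms=93/14b +66.617ms=3/14b
9) 2131.754ms=48/7b +66.617ms=3/14b
10) 2198.372ms=99/14b +66.617ms=3/14b
11) 2264.989ms=51/7b +66.617ms=3/14b
12) 2331.606ms=15/2b +233.161ms=3/4b
13) 2564.767ms=33/4b +233.161ms=3/4b
14) 2797.927ms=9b +466.321ms=3/2b
15) 3264.249ms=21/2b +310.881ms=1b
16) 3575.13ms=23/2b +155.44ms=1/2b
Σ=12b of 12 (193bpm 3/4) — PASS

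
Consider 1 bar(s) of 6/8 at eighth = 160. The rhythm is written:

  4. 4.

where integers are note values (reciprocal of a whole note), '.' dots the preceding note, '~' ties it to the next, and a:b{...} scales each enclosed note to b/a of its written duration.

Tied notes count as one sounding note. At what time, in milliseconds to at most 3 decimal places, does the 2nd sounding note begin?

1. 0.0ms @ 0 + 1125.0ms (3)
2. 1125.0ms @ 3 + 1125.0ms (3)

note 2 onset = 3b = 1125.0ms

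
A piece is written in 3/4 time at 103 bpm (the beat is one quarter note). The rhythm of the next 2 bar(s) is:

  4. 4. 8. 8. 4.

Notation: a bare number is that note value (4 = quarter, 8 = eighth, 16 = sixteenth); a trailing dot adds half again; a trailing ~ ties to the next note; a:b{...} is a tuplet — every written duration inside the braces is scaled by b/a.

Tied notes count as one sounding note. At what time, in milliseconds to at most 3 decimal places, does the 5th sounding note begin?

1. 0.0ms @ 0 + 873.786ms (3/2)
2. 873.786ms @ 3/2 + 873.786ms (3/2)
3. 1747.573ms @ 3 + 436.893ms (3/4)
4. 2184.466ms @ 15/4 + 436.893ms (3/4)
5. 2621.359ms @ 9/2 + 873.786ms (3/2)

note 5 onset = 9/2b = 2621.359ms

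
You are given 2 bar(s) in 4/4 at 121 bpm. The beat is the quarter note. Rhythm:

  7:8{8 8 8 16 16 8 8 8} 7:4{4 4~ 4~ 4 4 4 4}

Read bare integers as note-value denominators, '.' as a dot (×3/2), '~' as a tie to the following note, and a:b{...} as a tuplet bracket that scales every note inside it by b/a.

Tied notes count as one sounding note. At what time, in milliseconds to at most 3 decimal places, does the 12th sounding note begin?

note 12 onset = 48/7b = 3400.236ms

1. 0.0ms @ 0 + 283.353ms (4/7)
2. 283.353ms @ 4/7 + 283.353ms (4/7)
3. 566.706ms @ 8/7 + 283.353ms (4/7)
4. 850.059ms @ 12/7 + 141.677ms (2/7)
5. 991.736ms @ 2 + 141.677ms (2/7)
6. 1133.412ms @ 16/7 + 283.353ms (4/7)
7. 1416.765ms @ 20/7 + 283.353ms (4/7)
8. 1700.118ms @ 24/7 + 283.353ms (4/7)
9. 1983.471ms @ 4 + 283.353ms (4/7)
10. 2266.824ms @ 32/7 + 850.059ms (12/7)
11. 3116.883ms @ 44/7 + 283.353ms (4/7)
12. 3400.236ms @ 48/7 + 283.353ms (4/7)
13. 3683.589ms @ 52/7 + 283.353ms (4/7)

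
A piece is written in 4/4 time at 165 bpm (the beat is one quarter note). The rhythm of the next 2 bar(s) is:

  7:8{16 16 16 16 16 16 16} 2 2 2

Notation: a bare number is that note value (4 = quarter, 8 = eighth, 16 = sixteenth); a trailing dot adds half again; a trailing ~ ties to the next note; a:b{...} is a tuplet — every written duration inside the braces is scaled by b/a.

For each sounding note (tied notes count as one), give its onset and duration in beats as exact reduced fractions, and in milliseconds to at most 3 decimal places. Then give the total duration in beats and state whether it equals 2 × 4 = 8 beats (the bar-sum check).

1) 0.0ms=0b +103.896ms=2/7b
2) 103.896ms=2/7b +103.896ms=2/7b
3) 207.792ms=4/7b +103.896ms=2/7b
4) 311.688ms=6/7b +103.896ms=2/7b
5) 415.584ms=8/7b +103.896ms=2/7b
6) 519.481ms=10/7b +103.896ms=2/7b
7) 623.377ms=12/7b +103.896ms=2/7b
8) 727.273ms=2b +727.273ms=2b
9) 1454.545ms=4b +727.273ms=2b
10) 2181.818ms=6b +727.273ms=2b
Σ=8b of 8 (165bpm 4/4) — PASS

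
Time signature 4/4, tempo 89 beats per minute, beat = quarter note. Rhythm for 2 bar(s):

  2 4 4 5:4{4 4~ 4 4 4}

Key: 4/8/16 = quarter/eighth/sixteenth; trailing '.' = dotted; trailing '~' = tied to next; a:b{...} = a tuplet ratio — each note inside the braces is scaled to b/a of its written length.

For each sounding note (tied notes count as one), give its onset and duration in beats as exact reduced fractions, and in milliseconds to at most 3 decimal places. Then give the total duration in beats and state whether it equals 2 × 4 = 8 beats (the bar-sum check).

1) 0.0ms=0b +1348.315ms=2b
2) 1348.315ms=2b +674.157ms=1b
3) 2022.472ms=3b +674.157ms=1b
4) 2696.629ms=4b +539.326ms=4/5b
5) 3235.955ms=24/5b +1078.652ms=8/5b
6) 4314.607ms=32/5b +539.326ms=4/5b
7) 4853.933ms=36/5b +539.326ms=4/5b
Σ=8b of 8 (89bpm 4/4) — PASS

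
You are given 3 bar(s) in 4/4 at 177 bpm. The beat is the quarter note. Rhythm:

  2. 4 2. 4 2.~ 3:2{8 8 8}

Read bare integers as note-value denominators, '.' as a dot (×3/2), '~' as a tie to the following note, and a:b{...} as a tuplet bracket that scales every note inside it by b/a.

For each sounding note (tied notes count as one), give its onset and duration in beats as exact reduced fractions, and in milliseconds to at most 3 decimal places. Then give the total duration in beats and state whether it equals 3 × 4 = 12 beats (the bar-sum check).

1) 0.0ms=0b +1016.949ms=3b
2) 1016.949ms=3b +338.983ms=1b
3) 1355.932ms=4b +1016.949ms=3b
4) 2372.881ms=7b +338.983ms=1b
5) 2711.864ms=8b +1129.944ms=10/3b
6) 3841.808ms=34/3b +112.994ms=1/3b
7) 3954.802ms=35/3b +112.994ms=1/3b
Σ=12b of 12 (177bpm 4/4) — PASS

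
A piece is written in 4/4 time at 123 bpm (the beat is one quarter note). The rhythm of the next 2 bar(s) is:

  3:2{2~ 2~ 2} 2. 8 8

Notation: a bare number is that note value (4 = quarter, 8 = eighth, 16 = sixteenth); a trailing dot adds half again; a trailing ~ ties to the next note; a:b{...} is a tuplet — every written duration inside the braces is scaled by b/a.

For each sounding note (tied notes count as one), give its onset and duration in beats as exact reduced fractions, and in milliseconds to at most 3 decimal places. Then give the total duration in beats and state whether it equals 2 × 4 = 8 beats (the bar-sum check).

1) 0.0ms=0b +1951.22ms=4b
2) 1951.22ms=4b +1463.415ms=3b
3) 3414.634ms=7b +243.902ms=1/2b
4) 3658.537ms=15/2b +243.902ms=1/2b
Σ=8b of 8 (123bpm 4/4) — PASS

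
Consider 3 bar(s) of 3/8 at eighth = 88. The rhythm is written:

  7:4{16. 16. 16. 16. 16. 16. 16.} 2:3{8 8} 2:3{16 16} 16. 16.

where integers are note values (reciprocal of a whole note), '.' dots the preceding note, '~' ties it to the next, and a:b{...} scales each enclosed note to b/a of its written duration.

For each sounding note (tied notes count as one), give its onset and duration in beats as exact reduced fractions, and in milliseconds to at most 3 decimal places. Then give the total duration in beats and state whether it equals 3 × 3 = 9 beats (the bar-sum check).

1) 0.0ms=0b +292.208ms=3/7b
2) 292.208ms=3/7b +292.208ms=3/7b
3) 584.416ms=6/7b +292.208ms=3/7b
4) 876.623ms=9/7b +292.208ms=3/7b
5) 1168.831ms=12/7b +292.208ms=3/7b
6) 1461.039ms=15/7b +292.208ms=3/7b
7) 1753.247ms=18/7b +292.208ms=3/7b
8) 2045.455ms=3b +1022.727ms=3/2b
9) 3068.182ms=9/2b +1022.727ms=3/2b
10) 4090.909ms=6b +511.364ms=3/4b
11) 4602.273ms=27/4b +511.364ms=3/4b
12) 5113.636ms=15/2b +511.364ms=3/4b
13) 5625.0ms=33/4b +511.364ms=3/4b
Σ=9b of 9 (88bpm 3/8) — PASS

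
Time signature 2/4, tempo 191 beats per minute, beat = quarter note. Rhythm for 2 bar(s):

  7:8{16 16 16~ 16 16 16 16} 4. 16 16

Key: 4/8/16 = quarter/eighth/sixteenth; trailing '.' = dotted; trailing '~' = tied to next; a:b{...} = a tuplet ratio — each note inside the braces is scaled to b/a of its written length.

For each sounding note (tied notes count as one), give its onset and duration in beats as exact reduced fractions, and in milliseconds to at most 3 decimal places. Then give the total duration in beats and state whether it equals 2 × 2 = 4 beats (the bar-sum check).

1) 0.0ms=0b +89.753ms=2/7b
2) 89.753ms=2/7b +89.753ms=2/7b
3) 179.506ms=4/7b +179.506ms=4/7b
4) 359.013ms=8/7b +89.753ms=2/7b
5) 448.766ms=10/7b +89.753ms=2/7b
6) 538.519ms=12/7b +89.753ms=2/7b
7) 628.272ms=2b +471.204ms=3/2b
8) 1099.476ms=7/2b +78.534ms=1/4b
9) 1178.01ms=15/4b +78.534ms=1/4b
Σ=4b of 4 (191bpm 2/4) — PASS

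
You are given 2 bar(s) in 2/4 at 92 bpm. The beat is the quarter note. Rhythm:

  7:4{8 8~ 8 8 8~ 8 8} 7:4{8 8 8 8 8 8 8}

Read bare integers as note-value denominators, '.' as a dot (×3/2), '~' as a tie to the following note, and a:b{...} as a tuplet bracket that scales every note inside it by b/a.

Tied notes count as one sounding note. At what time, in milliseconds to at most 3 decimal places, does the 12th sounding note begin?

1. 0.0ms @ 0 + 186.335ms (2/7)
2. 186.335ms @ 2/7 + 372.671ms (4/7)
3. 559.006ms @ 6/7 + 186.335ms (2/7)
4. 745.342ms @ 8/7 + 372.671ms (4/7)
5. 1118.012ms @ 12/7 + 186.335ms (2/7)
6. 1304.348ms @ 2 + 186.335ms (2/7)
7. 1490.683ms @ 16/7 + 186.335ms (2/7)
8. 1677.019ms @ 18/7 + 186.335ms (2/7)
9. 1863.354ms @ 20/7 + 186.335ms (2/7)
10. 2049.689ms @ 22/7 + 186.335ms (2/7)
11. 2236.025ms @ 24/7 + 186.335ms (2/7)
12. 2422.36ms @ 26/7 + 186.335ms (2/7)

note 12 onset = 26/7b = 2422.36ms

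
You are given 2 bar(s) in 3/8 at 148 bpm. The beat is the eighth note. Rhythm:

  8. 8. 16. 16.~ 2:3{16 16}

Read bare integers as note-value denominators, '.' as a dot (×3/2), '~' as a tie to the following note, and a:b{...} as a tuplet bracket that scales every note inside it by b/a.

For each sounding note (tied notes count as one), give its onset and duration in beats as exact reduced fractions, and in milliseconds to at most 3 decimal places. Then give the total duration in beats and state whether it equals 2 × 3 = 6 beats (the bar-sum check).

1) 0.0ms=0b +608.108ms=3/2b
2) 608.108ms=3/2b +608.108ms=3/2b
3) 1216.216ms=3b +304.054ms=3/4b
4) 1520.27ms=15/4b +608.108ms=3/2b
5) 2128.378ms=21/4b +304.054ms=3/4b
Σ=6b of 6 (148bpm 3/8) — PASS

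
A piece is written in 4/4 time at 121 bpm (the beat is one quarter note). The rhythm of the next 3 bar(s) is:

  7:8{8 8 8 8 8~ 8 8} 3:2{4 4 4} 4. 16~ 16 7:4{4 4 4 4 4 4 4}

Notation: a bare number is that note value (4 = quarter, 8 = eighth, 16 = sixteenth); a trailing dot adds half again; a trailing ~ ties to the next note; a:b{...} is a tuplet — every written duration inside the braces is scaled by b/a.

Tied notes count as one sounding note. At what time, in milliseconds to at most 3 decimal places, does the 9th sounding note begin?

1. 0.0ms @ 0 + 283.353ms (4/7)
2. 283.353ms @ 4/7 + 283.353ms (4/7)
3. 566.706ms @ 8/7 + 283.353ms (4/7)
4. 850.059ms @ 12/7 + 283.353ms (4/7)
5. 1133.412ms @ 16/7 + 566.706ms (8/7)
6. 1700.118ms @ 24/7 + 283.353ms (4/7)
7. 1983.471ms @ 4 + 330.579ms (2/3)
8. 2314.05ms @ 14/3 + 330.579ms (2/3)
9. 2644.628ms @ 16/3 + 330.579ms (2/3)
10. 2975.207ms @ 6 + 743.802ms (3/2)
11. 3719.008ms @ 15/2 + 247.934ms (1/2)
12. 3966.942ms @ 8 + 283.353ms (4/7)
13. 4250.295ms @ 60/7 + 283.353ms (4/7)
14. 4533.648ms @ 64/7 + 283.353ms (4/7)
15. 4817.001ms @ 68/7 + 283.353ms (4/7)
16. 5100.354ms @ 72/7 + 283.353ms (4/7)
17. 5383.707ms @ 76/7 + 283.353ms (4/7)
18. 5667.06ms @ 80/7 + 283.353ms (4/7)

note 9 onset = 16/3b = 2644.628ms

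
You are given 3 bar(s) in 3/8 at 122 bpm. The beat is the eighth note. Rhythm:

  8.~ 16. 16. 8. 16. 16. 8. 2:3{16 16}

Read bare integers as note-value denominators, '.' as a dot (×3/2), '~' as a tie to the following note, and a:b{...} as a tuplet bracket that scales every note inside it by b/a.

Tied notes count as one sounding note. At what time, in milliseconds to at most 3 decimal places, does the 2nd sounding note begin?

note 2 onset = 9/4b = 1106.557ms

1. 0.0ms @ 0 + 1106.557ms (9/4)
2. 1106.557ms @ 9/4 + 368.852ms (3/4)
3. 1475.41ms @ 3 + 737.705ms (3/2)
4. 2213.115ms @ 9/2 + 368.852ms (3/4)
5. 2581.967ms @ 21/4 + 368.852ms (3/4)
6. 2950.82ms @ 6 + 737.705ms (3/2)
7. 3688.525ms @ 15/2 + 368.852ms (3/4)
8. 4057.377ms @ 33/4 + 368.852ms (3/4)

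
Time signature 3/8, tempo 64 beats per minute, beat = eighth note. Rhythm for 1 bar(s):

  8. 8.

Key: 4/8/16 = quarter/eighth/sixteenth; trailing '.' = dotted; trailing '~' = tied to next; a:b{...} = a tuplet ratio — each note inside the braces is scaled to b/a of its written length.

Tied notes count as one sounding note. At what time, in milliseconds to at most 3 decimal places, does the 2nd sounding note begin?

1. 0.0ms @ 0 + 1406.25ms (3/2)
2. 1406.25ms @ 3/2 + 1406.25ms (3/2)

note 2 onset = 3/2b = 1406.25ms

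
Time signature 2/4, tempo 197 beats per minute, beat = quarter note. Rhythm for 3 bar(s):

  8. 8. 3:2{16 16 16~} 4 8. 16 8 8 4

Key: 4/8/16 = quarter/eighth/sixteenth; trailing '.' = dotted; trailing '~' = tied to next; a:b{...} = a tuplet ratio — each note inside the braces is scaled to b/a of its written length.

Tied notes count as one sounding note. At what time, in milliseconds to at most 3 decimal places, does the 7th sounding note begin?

note 7 onset = 15/4b = 1142.132ms

1. 0.0ms @ 0 + 228.426ms (3/4)
2. 228.426ms @ 3/4 + 228.426ms (3/4)
3. 456.853ms @ 3/2 + 50.761ms (1/6)
4. 507.614ms @ 5/3 + 50.761ms (1/6)
5. 558.376ms @ 11/6 + 355.33ms (7/6)
6. 913.706ms @ 3 + 228.426ms (3/4)
7. 1142.132ms @ 15/4 + 76.142ms (1/4)
8. 1218.274ms @ 4 + 152.284ms (1/2)
9. 1370.558ms @ 9/2 + 152.284ms (1/2)
10. 1522.843ms @ 5 + 304.569ms (1)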